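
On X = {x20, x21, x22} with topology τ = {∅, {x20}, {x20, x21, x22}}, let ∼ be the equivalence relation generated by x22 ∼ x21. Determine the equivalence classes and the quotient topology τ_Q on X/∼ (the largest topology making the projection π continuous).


X/∼ = {[x20], [x21=x22]}; |τ_Q| = 3.

Equivalence classes: [x20], [x21=x22].
Quotient map π: X → X/∼ sends x20 ↦ [x20], x21 ↦ [x21=x22], x22 ↦ [x21=x22].
For each subset V ⊆ X/∼, compute π^{-1}(V) ⊆ X and check whether π^{-1}(V) ∈ τ. V is open in τ_Q iff π^{-1}(V) ∈ τ.
  V = {}: π^{-1}(V) = ∅ ∈ τ ✓.
  V = {[x20]}: π^{-1}(V) = {x20} ∈ τ ✓.
  V = {[x21=x22]}: π^{-1}(V) = {x21, x22} ∉ τ ✗.
  V = {[x20], [x21=x22]}: π^{-1}(V) = {x20, x21, x22} ∈ τ ✓.
Open sets in the quotient: τ_Q = {{}, {[x20]}, {[x20], [x21=x22]}} (3 elements).


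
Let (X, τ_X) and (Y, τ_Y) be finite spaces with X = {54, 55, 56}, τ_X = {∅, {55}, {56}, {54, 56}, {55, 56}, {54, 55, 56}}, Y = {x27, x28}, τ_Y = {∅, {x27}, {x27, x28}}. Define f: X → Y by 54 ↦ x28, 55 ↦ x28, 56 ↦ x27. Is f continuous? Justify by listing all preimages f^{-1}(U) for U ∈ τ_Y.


f IS continuous.

Compute f^{-1}(U) for each U ∈ τ_Y:
  U = ∅: f^{-1}(U) = ∅ ∈ τ_X ✓.
  U = {x27}: f^{-1}(U) = {56} ∈ τ_X ✓.
  U = {x27, x28}: f^{-1}(U) = {54, 55, 56} ∈ τ_X ✓.
Every preimage lies in τ_X, so f IS continuous.


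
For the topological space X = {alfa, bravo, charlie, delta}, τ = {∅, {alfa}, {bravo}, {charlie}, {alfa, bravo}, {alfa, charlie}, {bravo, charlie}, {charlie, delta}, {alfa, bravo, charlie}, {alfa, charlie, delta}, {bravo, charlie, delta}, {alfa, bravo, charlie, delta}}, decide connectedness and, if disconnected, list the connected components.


(X, τ) is disconnected; components = [{alfa}, {bravo}, {charlie, delta}].

Find clopen sets (U ∈ τ with X ∖ U ∈ τ):
  U = ∅, X ∖ U = {alfa, bravo, charlie, delta} — both open, so U is clopen.
  U = {alfa}, X ∖ U = {bravo, charlie, delta} — both open, so U is clopen.
  U = {bravo}, X ∖ U = {alfa, charlie, delta} — both open, so U is clopen.
  U = {alfa, bravo}, X ∖ U = {charlie, delta} — both open, so U is clopen.
  U = {charlie, delta}, X ∖ U = {alfa, bravo} — both open, so U is clopen.
  U = {alfa, charlie, delta}, X ∖ U = {bravo} — both open, so U is clopen.
  U = {bravo, charlie, delta}, X ∖ U = {alfa} — both open, so U is clopen.
  U = {alfa, bravo, charlie, delta}, X ∖ U = ∅ — both open, so U is clopen.
Nontrivial clopen(s) exist: e.g. {alfa}. So (X, τ) is disconnected.
Compute connected components by grouping points that agree on all clopens:
  component: {alfa}
  component: {bravo}
  component: {charlie, delta}


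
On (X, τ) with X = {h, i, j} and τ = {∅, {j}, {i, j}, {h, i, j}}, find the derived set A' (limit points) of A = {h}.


A' = ∅

For each x ∈ X, list the open sets U ∈ τ with x ∈ U, then check whether U ∩ (A ∖ {x}) ≠ ∅ for every such U.
  x = h: open {h, i, j} ∋ x has {h, i, j} ∩ (A ∖ {h}) = ∅, so x is NOT a limit point.
  x = i: open {i, j} ∋ x has {i, j} ∩ (A ∖ {i}) = ∅, so x is NOT a limit point.
  x = j: open {j} ∋ x has {j} ∩ (A ∖ {j}) = ∅, so x is NOT a limit point.
Collecting: A' = ∅.


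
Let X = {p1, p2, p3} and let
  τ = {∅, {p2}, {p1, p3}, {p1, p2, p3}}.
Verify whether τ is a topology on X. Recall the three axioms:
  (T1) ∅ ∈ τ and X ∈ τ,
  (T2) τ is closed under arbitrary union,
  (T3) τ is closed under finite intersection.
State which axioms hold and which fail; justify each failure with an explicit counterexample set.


τ IS a topology on X.

Axiom (T1): ∅ ∈ τ? Yes; X ∈ τ? Yes.
Axiom (T2/T3): check pairwise unions and intersections of members of τ.
All pairwise intersections and unions checked — each lies in τ. Therefore τ satisfies (T1), (T2), (T3): it IS a topology on X.


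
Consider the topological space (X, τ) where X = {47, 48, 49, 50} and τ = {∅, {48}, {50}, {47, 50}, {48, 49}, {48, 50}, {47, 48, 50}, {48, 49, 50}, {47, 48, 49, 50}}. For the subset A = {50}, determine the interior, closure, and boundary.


int(A) = {50}, cl(A) = {47, 50}, ∂A = {47}.

Closed sets in (X, τ) are complements of opens:
  closed(X, τ) = {∅, {47}, {49}, {47, 49}, {47, 50}, {48, 49}, {47, 48, 49}, {47, 49, 50}, {47, 48, 49, 50}}.
int(A) = ⋃ {U ∈ τ : U ⊆ A}. Opens contained in A: ∅, {50}.
Taking the union of these: int(A) = {50}.
cl(A) = ⋂ {C closed : A ⊆ C}. Closed sets containing A: {47, 50}, {47, 49, 50}, {47, 48, 49, 50}.
Intersecting these: cl(A) = {47, 50}.
∂A = cl(A) ∖ int(A) = {47, 50} ∖ {50} = {47}.


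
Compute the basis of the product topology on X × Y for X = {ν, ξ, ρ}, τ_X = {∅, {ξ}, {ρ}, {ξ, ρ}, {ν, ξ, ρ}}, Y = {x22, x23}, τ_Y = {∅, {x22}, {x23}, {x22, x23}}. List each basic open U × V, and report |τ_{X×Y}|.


Basis B = {∅ × ∅, {ξ} × {x22}, {ξ} × {x23}, {ρ} × {x22}, {ρ} × {x23}, {ξ} × {x22, x23}, {ξ, ρ} × {x22}, {ξ, ρ} × {x23}, {ρ} × {x22, x23}, {ν, ξ, ρ} × {x22}, {ν, ξ, ρ} × {x23}, {ξ, ρ} × {x22, x23}, {ν, ξ, ρ} × {x22, x23}}; |τ_{X×Y}| = 25.

Enumerate products U × V with U ∈ τ_X, V ∈ τ_Y (deduplicated):
  ∅ × ∅ = {} (∅)
  {ξ} × {x22} = {(ξ,x22)}
  {ξ} × {x23} = {(ξ,x23)}
  {ρ} × {x22} = {(ρ,x22)}
  {ρ} × {x23} = {(ρ,x23)}
  {ξ} × {x22, x23} = {(ξ,x22), (ξ,x23)}
  {ξ, ρ} × {x22} = {(ξ,x22), (ρ,x22)}
  {ξ, ρ} × {x23} = {(ξ,x23), (ρ,x23)}
  {ρ} × {x22, x23} = {(ρ,x22), (ρ,x23)}
  {ν, ξ, ρ} × {x22} = {(ν,x22), (ξ,x22), (ρ,x22)}
  {ν, ξ, ρ} × {x23} = {(ν,x23), (ξ,x23), (ρ,x23)}
  {ξ, ρ} × {x22, x23} = {(ξ,x22), (ξ,x23), (ρ,x22), (ρ,x23)}
  {ν, ξ, ρ} × {x22, x23} = {(ν,x22), (ν,x23), (ξ,x22), (ξ,x23), (ρ,x22), (ρ,x23)}
These 13 distinct sets form the basis B.
Close under arbitrary unions to get τ_{X×Y}; counting gives |τ_{X×Y}| = 25.


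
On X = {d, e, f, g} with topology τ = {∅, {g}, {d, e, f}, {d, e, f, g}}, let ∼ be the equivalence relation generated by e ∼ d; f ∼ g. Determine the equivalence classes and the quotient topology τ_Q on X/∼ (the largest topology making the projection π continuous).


X/∼ = {[d=e], [f=g]}; |τ_Q| = 2.

Equivalence classes: [d=e], [f=g].
Quotient map π: X → X/∼ sends d ↦ [d=e], e ↦ [d=e], f ↦ [f=g], g ↦ [f=g].
For each subset V ⊆ X/∼, compute π^{-1}(V) ⊆ X and check whether π^{-1}(V) ∈ τ. V is open in τ_Q iff π^{-1}(V) ∈ τ.
  V = {}: π^{-1}(V) = ∅ ∈ τ ✓.
  V = {[d=e]}: π^{-1}(V) = {d, e} ∉ τ ✗.
  V = {[f=g]}: π^{-1}(V) = {f, g} ∉ τ ✗.
  V = {[d=e], [f=g]}: π^{-1}(V) = {d, e, f, g} ∈ τ ✓.
Open sets in the quotient: τ_Q = {{}, {[d=e], [f=g]}} (2 elements).


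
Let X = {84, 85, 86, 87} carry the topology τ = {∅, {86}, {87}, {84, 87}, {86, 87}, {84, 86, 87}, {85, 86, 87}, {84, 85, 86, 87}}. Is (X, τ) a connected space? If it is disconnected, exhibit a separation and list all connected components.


(X, τ) is connected.

Find clopen sets (U ∈ τ with X ∖ U ∈ τ):
  U = ∅, X ∖ U = {84, 85, 86, 87} — both open, so U is clopen.
  U = {84, 85, 86, 87}, X ∖ U = ∅ — both open, so U is clopen.
Only trivial clopens (∅ and X) exist, so (X, τ) is connected.
Compute connected components by grouping points that agree on all clopens:
  component: {84, 85, 86, 87}


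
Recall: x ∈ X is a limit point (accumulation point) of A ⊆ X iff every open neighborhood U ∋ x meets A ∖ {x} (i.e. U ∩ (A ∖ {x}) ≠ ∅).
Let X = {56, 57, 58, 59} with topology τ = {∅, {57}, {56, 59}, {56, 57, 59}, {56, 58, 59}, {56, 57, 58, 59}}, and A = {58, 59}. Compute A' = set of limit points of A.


A' = {56, 58}

For each x ∈ X, list the open sets U ∈ τ with x ∈ U, then check whether U ∩ (A ∖ {x}) ≠ ∅ for every such U.
  x = 56: opens ∋ x are {56, 59}, {56, 57, 59}, {56, 58, 59}, {56, 57, 58, 59}; each meets A ∖ {56}, so x IS a limit point.
  x = 57: open {57} ∋ x has {57} ∩ (A ∖ {57}) = ∅, so x is NOT a limit point.
  x = 58: opens ∋ x are {56, 58, 59}, {56, 57, 58, 59}; each meets A ∖ {58}, so x IS a limit point.
  x = 59: open {56, 59} ∋ x has {56, 59} ∩ (A ∖ {59}) = ∅, so x is NOT a limit point.
Collecting: A' = {56, 58}.


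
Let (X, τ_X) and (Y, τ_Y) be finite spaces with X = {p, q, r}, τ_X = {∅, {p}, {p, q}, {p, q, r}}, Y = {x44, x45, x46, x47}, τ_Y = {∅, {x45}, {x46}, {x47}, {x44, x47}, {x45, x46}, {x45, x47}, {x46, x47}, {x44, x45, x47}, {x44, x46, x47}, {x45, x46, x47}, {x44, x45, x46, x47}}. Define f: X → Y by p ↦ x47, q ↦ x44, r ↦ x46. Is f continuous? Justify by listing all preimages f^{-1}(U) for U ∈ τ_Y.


f is NOT continuous.

Compute f^{-1}(U) for each U ∈ τ_Y:
  U = ∅: f^{-1}(U) = ∅ ∈ τ_X ✓.
  U = {x45}: f^{-1}(U) = ∅ ∈ τ_X ✓.
  U = {x46}: f^{-1}(U) = {r} ∉ τ_X ✗.
  U = {x47}: f^{-1}(U) = {p} ∈ τ_X ✓.
  U = {x44, x47}: f^{-1}(U) = {p, q} ∈ τ_X ✓.
  U = {x45, x46}: f^{-1}(U) = {r} ∉ τ_X ✗.
  U = {x45, x47}: f^{-1}(U) = {p} ∈ τ_X ✓.
  U = {x46, x47}: f^{-1}(U) = {p, r} ∉ τ_X ✗.
  U = {x44, x45, x47}: f^{-1}(U) = {p, q} ∈ τ_X ✓.
  U = {x44, x46, x47}: f^{-1}(U) = {p, q, r} ∈ τ_X ✓.
  U = {x45, x46, x47}: f^{-1}(U) = {p, r} ∉ τ_X ✗.
  U = {x44, x45, x46, x47}: f^{-1}(U) = {p, q, r} ∈ τ_X ✓.
Found U = {x46} with f^{-1}(U) = {r} not in τ_X. Therefore f is NOT continuous.


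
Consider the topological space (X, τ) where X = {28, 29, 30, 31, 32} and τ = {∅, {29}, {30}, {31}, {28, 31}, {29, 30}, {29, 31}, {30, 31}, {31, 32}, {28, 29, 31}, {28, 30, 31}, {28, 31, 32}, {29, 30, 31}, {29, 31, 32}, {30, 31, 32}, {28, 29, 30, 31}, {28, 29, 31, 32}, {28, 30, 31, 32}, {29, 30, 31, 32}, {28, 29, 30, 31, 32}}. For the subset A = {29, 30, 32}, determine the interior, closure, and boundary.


int(A) = {29, 30}, cl(A) = {29, 30, 32}, ∂A = {32}.

Closed sets in (X, τ) are complements of opens:
  closed(X, τ) = {∅, {28}, {29}, {30}, {32}, {28, 29}, {28, 30}, {28, 32}, {29, 30}, {29, 32}, {30, 32}, {28, 29, 30}, {28, 29, 32}, {28, 30, 32}, {28, 31, 32}, {29, 30, 32}, {28, 29, 30, 32}, {28, 29, 31, 32}, {28, 30, 31, 32}, {28, 29, 30, 31, 32}}.
int(A) = ⋃ {U ∈ τ : U ⊆ A}. Opens contained in A: ∅, {29}, {30}, {29, 30}.
Taking the union of these: int(A) = {29, 30}.
cl(A) = ⋂ {C closed : A ⊆ C}. Closed sets containing A: {29, 30, 32}, {28, 29, 30, 32}, {28, 29, 30, 31, 32}.
Intersecting these: cl(A) = {29, 30, 32}.
∂A = cl(A) ∖ int(A) = {29, 30, 32} ∖ {29, 30} = {32}.


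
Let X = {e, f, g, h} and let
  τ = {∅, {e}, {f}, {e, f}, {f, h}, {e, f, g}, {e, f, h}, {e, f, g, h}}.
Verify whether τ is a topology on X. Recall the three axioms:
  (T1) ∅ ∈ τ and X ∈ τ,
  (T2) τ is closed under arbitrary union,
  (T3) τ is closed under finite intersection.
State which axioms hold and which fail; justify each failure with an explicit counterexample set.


τ IS a topology on X.

Axiom (T1): ∅ ∈ τ? Yes; X ∈ τ? Yes.
Axiom (T2/T3): check pairwise unions and intersections of members of τ.
All pairwise intersections and unions checked — each lies in τ. Therefore τ satisfies (T1), (T2), (T3): it IS a topology on X.


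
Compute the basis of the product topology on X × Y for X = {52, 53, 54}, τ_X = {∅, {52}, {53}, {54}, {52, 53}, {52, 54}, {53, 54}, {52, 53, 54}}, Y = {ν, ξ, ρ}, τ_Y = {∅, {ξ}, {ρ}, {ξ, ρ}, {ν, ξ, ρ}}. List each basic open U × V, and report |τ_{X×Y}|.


Basis B = {∅ × ∅, {52} × {ξ}, {52} × {ρ}, {53} × {ξ}, {53} × {ρ}, {54} × {ξ}, {54} × {ρ}, {52} × {ξ, ρ}, {52, 53} × {ξ}, {52, 54} × {ξ}, {52, 53} × {ρ}, {52, 54} × {ρ}, {53} × {ξ, ρ}, {53, 54} × {ξ}, {53, 54} × {ρ}, {54} × {ξ, ρ}, {52} × {ν, ξ, ρ}, {52, 53, 54} × {ξ}, {52, 53, 54} × {ρ}, {53} × {ν, ξ, ρ}, {54} × {ν, ξ, ρ}, {52, 53} × {ξ, ρ}, {52, 54} × {ξ, ρ}, {53, 54} × {ξ, ρ}, {52, 53} × {ν, ξ, ρ}, {52, 54} × {ν, ξ, ρ}, {52, 53, 54} × {ξ, ρ}, {53, 54} × {ν, ξ, ρ}, {52, 53, 54} × {ν, ξ, ρ}}; |τ_{X×Y}| = 125.

Enumerate products U × V with U ∈ τ_X, V ∈ τ_Y (deduplicated):
  ∅ × ∅ = {} (∅)
  {52} × {ξ} = {(52,ξ)}
  {52} × {ρ} = {(52,ρ)}
  {53} × {ξ} = {(53,ξ)}
  {53} × {ρ} = {(53,ρ)}
  {54} × {ξ} = {(54,ξ)}
  {54} × {ρ} = {(54,ρ)}
  {52} × {ξ, ρ} = {(52,ξ), (52,ρ)}
  {52, 53} × {ξ} = {(52,ξ), (53,ξ)}
  {52, 54} × {ξ} = {(52,ξ), (54,ξ)}
  {52, 53} × {ρ} = {(52,ρ), (53,ρ)}
  {52, 54} × {ρ} = {(52,ρ), (54,ρ)}
  {53} × {ξ, ρ} = {(53,ξ), (53,ρ)}
  {53, 54} × {ξ} = {(53,ξ), (54,ξ)}
  {53, 54} × {ρ} = {(53,ρ), (54,ρ)}
  {54} × {ξ, ρ} = {(54,ξ), (54,ρ)}
  {52} × {ν, ξ, ρ} = {(52,ν), (52,ξ), (52,ρ)}
  {52, 53, 54} × {ξ} = {(52,ξ), (53,ξ), (54,ξ)}
  {52, 53, 54} × {ρ} = {(52,ρ), (53,ρ), (54,ρ)}
  {53} × {ν, ξ, ρ} = {(53,ν), (53,ξ), (53,ρ)}
  {54} × {ν, ξ, ρ} = {(54,ν), (54,ξ), (54,ρ)}
  {52, 53} × {ξ, ρ} = {(52,ξ), (52,ρ), (53,ξ), (53,ρ)}
  {52, 54} × {ξ, ρ} = {(52,ξ), (52,ρ), (54,ξ), (54,ρ)}
  {53, 54} × {ξ, ρ} = {(53,ξ), (53,ρ), (54,ξ), (54,ρ)}
  {52, 53} × {ν, ξ, ρ} = {(52,ν), (52,ξ), (52,ρ), (53,ν), (53,ξ), (53,ρ)}
  {52, 54} × {ν, ξ, ρ} = {(52,ν), (52,ξ), (52,ρ), (54,ν), (54,ξ), (54,ρ)}
  {52, 53, 54} × {ξ, ρ} = {(52,ξ), (52,ρ), (53,ξ), (53,ρ), (54,ξ), (54,ρ)}
  {53, 54} × {ν, ξ, ρ} = {(53,ν), (53,ξ), (53,ρ), (54,ν), (54,ξ), (54,ρ)}
  {52, 53, 54} × {ν, ξ, ρ} = {(52,ν), (52,ξ), (52,ρ), (53,ν), (53,ξ), (53,ρ), (54,ν), (54,ξ), (54,ρ)}
These 29 distinct sets form the basis B.
Close under arbitrary unions to get τ_{X×Y}; counting gives |τ_{X×Y}| = 125.


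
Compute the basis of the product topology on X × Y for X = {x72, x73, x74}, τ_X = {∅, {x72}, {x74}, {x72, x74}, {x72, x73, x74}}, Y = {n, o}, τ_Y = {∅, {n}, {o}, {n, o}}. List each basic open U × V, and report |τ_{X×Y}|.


Basis B = {∅ × ∅, {x72} × {n}, {x72} × {o}, {x74} × {n}, {x74} × {o}, {x72} × {n, o}, {x72, x74} × {n}, {x72, x74} × {o}, {x74} × {n, o}, {x72, x73, x74} × {n}, {x72, x73, x74} × {o}, {x72, x74} × {n, o}, {x72, x73, x74} × {n, o}}; |τ_{X×Y}| = 25.

Enumerate products U × V with U ∈ τ_X, V ∈ τ_Y (deduplicated):
  ∅ × ∅ = {} (∅)
  {x72} × {n} = {(x72,n)}
  {x72} × {o} = {(x72,o)}
  {x74} × {n} = {(x74,n)}
  {x74} × {o} = {(x74,o)}
  {x72} × {n, o} = {(x72,n), (x72,o)}
  {x72, x74} × {n} = {(x72,n), (x74,n)}
  {x72, x74} × {o} = {(x72,o), (x74,o)}
  {x74} × {n, o} = {(x74,n), (x74,o)}
  {x72, x73, x74} × {n} = {(x72,n), (x73,n), (x74,n)}
  {x72, x73, x74} × {o} = {(x72,o), (x73,o), (x74,o)}
  {x72, x74} × {n, o} = {(x72,n), (x72,o), (x74,n), (x74,o)}
  {x72, x73, x74} × {n, o} = {(x72,n), (x72,o), (x73,n), (x73,o), (x74,n), (x74,o)}
These 13 distinct sets form the basis B.
Close under arbitrary unions to get τ_{X×Y}; counting gives |τ_{X×Y}| = 25.


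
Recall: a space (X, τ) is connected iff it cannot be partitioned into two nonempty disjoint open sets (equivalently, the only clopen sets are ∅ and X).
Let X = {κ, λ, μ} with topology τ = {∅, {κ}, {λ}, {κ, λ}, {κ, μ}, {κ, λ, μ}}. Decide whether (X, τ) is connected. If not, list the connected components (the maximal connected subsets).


(X, τ) is disconnected; components = [{λ}, {κ, μ}].

Find clopen sets (U ∈ τ with X ∖ U ∈ τ):
  U = ∅, X ∖ U = {κ, λ, μ} — both open, so U is clopen.
  U = {λ}, X ∖ U = {κ, μ} — both open, so U is clopen.
  U = {κ, μ}, X ∖ U = {λ} — both open, so U is clopen.
  U = {κ, λ, μ}, X ∖ U = ∅ — both open, so U is clopen.
Nontrivial clopen(s) exist: e.g. {λ}. So (X, τ) is disconnected.
Compute connected components by grouping points that agree on all clopens:
  component: {λ}
  component: {κ, μ}


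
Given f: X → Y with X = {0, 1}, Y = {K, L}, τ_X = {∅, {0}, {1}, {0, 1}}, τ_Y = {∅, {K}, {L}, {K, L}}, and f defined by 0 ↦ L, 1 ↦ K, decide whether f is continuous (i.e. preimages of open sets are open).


f IS continuous.

Compute f^{-1}(U) for each U ∈ τ_Y:
  U = ∅: f^{-1}(U) = ∅ ∈ τ_X ✓.
  U = {K}: f^{-1}(U) = {1} ∈ τ_X ✓.
  U = {L}: f^{-1}(U) = {0} ∈ τ_X ✓.
  U = {K, L}: f^{-1}(U) = {0, 1} ∈ τ_X ✓.
Every preimage lies in τ_X, so f IS continuous.


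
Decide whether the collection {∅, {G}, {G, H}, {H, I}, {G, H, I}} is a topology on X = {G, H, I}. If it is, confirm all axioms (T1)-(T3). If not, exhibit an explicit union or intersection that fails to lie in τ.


τ is NOT a topology on X.

Axiom (T1): ∅ ∈ τ? Yes; X ∈ τ? Yes.
Axiom (T2/T3): check pairwise unions and intersections of members of τ.
Counterexample for (T3): {G, H} ∩ {H, I} = {H} ∉ τ. Therefore τ is NOT a topology.


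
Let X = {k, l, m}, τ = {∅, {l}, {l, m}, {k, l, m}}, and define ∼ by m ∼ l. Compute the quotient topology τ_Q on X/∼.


X/∼ = {[k], [l=m]}; |τ_Q| = 3.

Equivalence classes: [k], [l=m].
Quotient map π: X → X/∼ sends k ↦ [k], l ↦ [l=m], m ↦ [l=m].
For each subset V ⊆ X/∼, compute π^{-1}(V) ⊆ X and check whether π^{-1}(V) ∈ τ. V is open in τ_Q iff π^{-1}(V) ∈ τ.
  V = {}: π^{-1}(V) = ∅ ∈ τ ✓.
  V = {[k]}: π^{-1}(V) = {k} ∉ τ ✗.
  V = {[l=m]}: π^{-1}(V) = {l, m} ∈ τ ✓.
  V = {[k], [l=m]}: π^{-1}(V) = {k, l, m} ∈ τ ✓.
Open sets in the quotient: τ_Q = {{}, {[l=m]}, {[k], [l=m]}} (3 elements).


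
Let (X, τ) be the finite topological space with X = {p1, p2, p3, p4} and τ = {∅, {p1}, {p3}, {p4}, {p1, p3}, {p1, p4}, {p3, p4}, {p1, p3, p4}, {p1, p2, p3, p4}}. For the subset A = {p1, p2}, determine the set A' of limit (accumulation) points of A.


A' = {p2}

For each x ∈ X, list the open sets U ∈ τ with x ∈ U, then check whether U ∩ (A ∖ {x}) ≠ ∅ for every such U.
  x = p1: open {p1} ∋ x has {p1} ∩ (A ∖ {p1}) = ∅, so x is NOT a limit point.
  x = p2: opens ∋ x are {p1, p2, p3, p4}; each meets A ∖ {p2}, so x IS a limit point.
  x = p3: open {p3} ∋ x has {p3} ∩ (A ∖ {p3}) = ∅, so x is NOT a limit point.
  x = p4: open {p4} ∋ x has {p4} ∩ (A ∖ {p4}) = ∅, so x is NOT a limit point.
Collecting: A' = {p2}.


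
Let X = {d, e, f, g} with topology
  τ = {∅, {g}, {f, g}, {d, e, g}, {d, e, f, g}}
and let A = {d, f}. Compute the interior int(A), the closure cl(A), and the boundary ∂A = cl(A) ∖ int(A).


int(A) = ∅, cl(A) = {d, e, f}, ∂A = {d, e, f}.

Closed sets in (X, τ) are complements of opens:
  closed(X, τ) = {∅, {f}, {d, e}, {d, e, f}, {d, e, f, g}}.
int(A) = ⋃ {U ∈ τ : U ⊆ A}. Opens contained in A: ∅.
Taking the union of these: int(A) = ∅.
cl(A) = ⋂ {C closed : A ⊆ C}. Closed sets containing A: {d, e, f}, {d, e, f, g}.
Intersecting these: cl(A) = {d, e, f}.
∂A = cl(A) ∖ int(A) = {d, e, f} ∖ ∅ = {d, e, f}.


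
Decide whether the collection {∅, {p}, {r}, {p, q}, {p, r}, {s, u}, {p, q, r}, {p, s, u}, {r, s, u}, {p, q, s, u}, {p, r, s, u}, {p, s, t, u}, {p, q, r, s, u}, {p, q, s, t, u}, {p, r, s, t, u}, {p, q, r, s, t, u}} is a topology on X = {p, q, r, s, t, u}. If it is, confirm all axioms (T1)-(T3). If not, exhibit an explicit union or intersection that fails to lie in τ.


τ IS a topology on X.

Axiom (T1): ∅ ∈ τ? Yes; X ∈ τ? Yes.
Axiom (T2/T3): check pairwise unions and intersections of members of τ.
All pairwise intersections and unions checked — each lies in τ. Therefore τ satisfies (T1), (T2), (T3): it IS a topology on X.


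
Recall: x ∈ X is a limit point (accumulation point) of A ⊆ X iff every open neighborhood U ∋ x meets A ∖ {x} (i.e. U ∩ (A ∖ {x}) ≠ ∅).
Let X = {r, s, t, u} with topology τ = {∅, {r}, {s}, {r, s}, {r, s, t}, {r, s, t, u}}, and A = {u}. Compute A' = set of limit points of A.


A' = ∅

For each x ∈ X, list the open sets U ∈ τ with x ∈ U, then check whether U ∩ (A ∖ {x}) ≠ ∅ for every such U.
  x = r: open {r} ∋ x has {r} ∩ (A ∖ {r}) = ∅, so x is NOT a limit point.
  x = s: open {s} ∋ x has {s} ∩ (A ∖ {s}) = ∅, so x is NOT a limit point.
  x = t: open {r, s, t} ∋ x has {r, s, t} ∩ (A ∖ {t}) = ∅, so x is NOT a limit point.
  x = u: open {r, s, t, u} ∋ x has {r, s, t, u} ∩ (A ∖ {u}) = ∅, so x is NOT a limit point.
Collecting: A' = ∅.


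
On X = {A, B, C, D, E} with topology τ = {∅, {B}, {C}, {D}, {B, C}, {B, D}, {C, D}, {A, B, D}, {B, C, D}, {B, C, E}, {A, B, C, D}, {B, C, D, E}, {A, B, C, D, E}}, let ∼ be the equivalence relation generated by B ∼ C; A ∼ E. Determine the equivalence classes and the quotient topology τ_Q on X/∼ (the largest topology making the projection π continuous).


X/∼ = {[A=E], [B=C], [D]}; |τ_Q| = 5.

Equivalence classes: [A=E], [B=C], [D].
Quotient map π: X → X/∼ sends A ↦ [A=E], B ↦ [B=C], C ↦ [B=C], D ↦ [D], E ↦ [A=E].
For each subset V ⊆ X/∼, compute π^{-1}(V) ⊆ X and check whether π^{-1}(V) ∈ τ. V is open in τ_Q iff π^{-1}(V) ∈ τ.
  V = {}: π^{-1}(V) = ∅ ∈ τ ✓.
  V = {[A=E]}: π^{-1}(V) = {A, E} ∉ τ ✗.
  V = {[B=C]}: π^{-1}(V) = {B, C} ∈ τ ✓.
  V = {[A=E], [B=C]}: π^{-1}(V) = {A, B, C, E} ∉ τ ✗.
  V = {[D]}: π^{-1}(V) = {D} ∈ τ ✓.
  V = {[A=E], [D]}: π^{-1}(V) = {A, D, E} ∉ τ ✗.
  V = {[B=C], [D]}: π^{-1}(V) = {B, C, D} ∈ τ ✓.
  V = {[A=E], [B=C], [D]}: π^{-1}(V) = {A, B, C, D, E} ∈ τ ✓.
Open sets in the quotient: τ_Q = {{}, {[B=C]}, {[D]}, {[B=C], [D]}, {[A=E], [B=C], [D]}} (5 elements).


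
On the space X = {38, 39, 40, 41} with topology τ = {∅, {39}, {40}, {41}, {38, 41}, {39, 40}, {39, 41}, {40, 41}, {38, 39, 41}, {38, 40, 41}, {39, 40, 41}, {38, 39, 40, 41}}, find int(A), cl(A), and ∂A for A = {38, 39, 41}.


int(A) = {38, 39, 41}, cl(A) = {38, 39, 41}, ∂A = ∅.

Closed sets in (X, τ) are complements of opens:
  closed(X, τ) = {∅, {38}, {39}, {40}, {38, 39}, {38, 40}, {38, 41}, {39, 40}, {38, 39, 40}, {38, 39, 41}, {38, 40, 41}, {38, 39, 40, 41}}.
int(A) = ⋃ {U ∈ τ : U ⊆ A}. Opens contained in A: ∅, {39}, {41}, {38, 41}, {39, 41}, {38, 39, 41}.
Taking the union of these: int(A) = {38, 39, 41}.
cl(A) = ⋂ {C closed : A ⊆ C}. Closed sets containing A: {38, 39, 41}, {38, 39, 40, 41}.
Intersecting these: cl(A) = {38, 39, 41}.
∂A = cl(A) ∖ int(A) = {38, 39, 41} ∖ {38, 39, 41} = ∅.


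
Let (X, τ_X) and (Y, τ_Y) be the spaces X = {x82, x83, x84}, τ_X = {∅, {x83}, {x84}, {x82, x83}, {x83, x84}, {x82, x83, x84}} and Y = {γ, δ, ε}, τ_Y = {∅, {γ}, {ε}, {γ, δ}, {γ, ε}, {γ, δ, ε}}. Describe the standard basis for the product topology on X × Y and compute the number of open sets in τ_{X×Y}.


Basis B = {∅ × ∅, {x83} × {γ}, {x83} × {ε}, {x84} × {γ}, {x84} × {ε}, {x82, x83} × {γ}, {x82, x83} × {ε}, {x83} × {γ, δ}, {x83} × {γ, ε}, {x83, x84} × {γ}, {x83, x84} × {ε}, {x84} × {γ, δ}, {x84} × {γ, ε}, {x82, x83, x84} × {γ}, {x82, x83, x84} × {ε}, {x83} × {γ, δ, ε}, {x84} × {γ, δ, ε}, {x82, x83} × {γ, δ}, {x82, x83} × {γ, ε}, {x83, x84} × {γ, δ}, {x83, x84} × {γ, ε}, {x82, x83} × {γ, δ, ε}, {x82, x83, x84} × {γ, δ}, {x82, x83, x84} × {γ, ε}, {x83, x84} × {γ, δ, ε}, {x82, x83, x84} × {γ, δ, ε}}; |τ_{X×Y}| = 108.

Enumerate products U × V with U ∈ τ_X, V ∈ τ_Y (deduplicated):
  ∅ × ∅ = {} (∅)
  {x83} × {γ} = {(x83,γ)}
  {x83} × {ε} = {(x83,ε)}
  {x84} × {γ} = {(x84,γ)}
  {x84} × {ε} = {(x84,ε)}
  {x82, x83} × {γ} = {(x82,γ), (x83,γ)}
  {x82, x83} × {ε} = {(x82,ε), (x83,ε)}
  {x83} × {γ, δ} = {(x83,γ), (x83,δ)}
  {x83} × {γ, ε} = {(x83,γ), (x83,ε)}
  {x83, x84} × {γ} = {(x83,γ), (x84,γ)}
  {x83, x84} × {ε} = {(x83,ε), (x84,ε)}
  {x84} × {γ, δ} = {(x84,γ), (x84,δ)}
  {x84} × {γ, ε} = {(x84,γ), (x84,ε)}
  {x82, x83, x84} × {γ} = {(x82,γ), (x83,γ), (x84,γ)}
  {x82, x83, x84} × {ε} = {(x82,ε), (x83,ε), (x84,ε)}
  {x83} × {γ, δ, ε} = {(x83,γ), (x83,δ), (x83,ε)}
  {x84} × {γ, δ, ε} = {(x84,γ), (x84,δ), (x84,ε)}
  {x82, x83} × {γ, δ} = {(x82,γ), (x82,δ), (x83,γ), (x83,δ)}
  {x82, x83} × {γ, ε} = {(x82,γ), (x82,ε), (x83,γ), (x83,ε)}
  {x83, x84} × {γ, δ} = {(x83,γ), (x83,δ), (x84,γ), (x84,δ)}
  {x83, x84} × {γ, ε} = {(x83,γ), (x83,ε), (x84,γ), (x84,ε)}
  {x82, x83} × {γ, δ, ε} = {(x82,γ), (x82,δ), (x82,ε), (x83,γ), (x83,δ), (x83,ε)}
  {x82, x83, x84} × {γ, δ} = {(x82,γ), (x82,δ), (x83,γ), (x83,δ), (x84,γ), (x84,δ)}
  {x82, x83, x84} × {γ, ε} = {(x82,γ), (x82,ε), (x83,γ), (x83,ε), (x84,γ), (x84,ε)}
  {x83, x84} × {γ, δ, ε} = {(x83,γ), (x83,δ), (x83,ε), (x84,γ), (x84,δ), (x84,ε)}
  {x82, x83, x84} × {γ, δ, ε} = {(x82,γ), (x82,δ), (x82,ε), (x83,γ), (x83,δ), (x83,ε), (x84,γ), (x84,δ), (x84,ε)}
These 26 distinct sets form the basis B.
Close under arbitrary unions to get τ_{X×Y}; counting gives |τ_{X×Y}| = 108.


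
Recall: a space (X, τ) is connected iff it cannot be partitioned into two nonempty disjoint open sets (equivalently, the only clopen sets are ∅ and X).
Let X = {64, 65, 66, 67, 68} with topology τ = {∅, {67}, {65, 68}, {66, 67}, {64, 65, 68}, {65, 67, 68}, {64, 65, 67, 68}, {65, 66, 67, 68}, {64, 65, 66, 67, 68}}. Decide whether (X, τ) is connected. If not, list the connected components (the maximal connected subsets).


(X, τ) is disconnected; components = [{66, 67}, {64, 65, 68}].

Find clopen sets (U ∈ τ with X ∖ U ∈ τ):
  U = ∅, X ∖ U = {64, 65, 66, 67, 68} — both open, so U is clopen.
  U = {66, 67}, X ∖ U = {64, 65, 68} — both open, so U is clopen.
  U = {64, 65, 68}, X ∖ U = {66, 67} — both open, so U is clopen.
  U = {64, 65, 66, 67, 68}, X ∖ U = ∅ — both open, so U is clopen.
Nontrivial clopen(s) exist: e.g. {66, 67}. So (X, τ) is disconnected.
Compute connected components by grouping points that agree on all clopens:
  component: {66, 67}
  component: {64, 65, 68}


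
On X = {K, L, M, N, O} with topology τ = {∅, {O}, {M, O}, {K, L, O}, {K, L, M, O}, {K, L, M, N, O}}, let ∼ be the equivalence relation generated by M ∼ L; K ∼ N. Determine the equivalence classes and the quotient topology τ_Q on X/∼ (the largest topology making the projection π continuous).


X/∼ = {[K=N], [L=M], [O]}; |τ_Q| = 3.

Equivalence classes: [K=N], [L=M], [O].
Quotient map π: X → X/∼ sends K ↦ [K=N], L ↦ [L=M], M ↦ [L=M], N ↦ [K=N], O ↦ [O].
For each subset V ⊆ X/∼, compute π^{-1}(V) ⊆ X and check whether π^{-1}(V) ∈ τ. V is open in τ_Q iff π^{-1}(V) ∈ τ.
  V = {}: π^{-1}(V) = ∅ ∈ τ ✓.
  V = {[K=N]}: π^{-1}(V) = {K, N} ∉ τ ✗.
  V = {[L=M]}: π^{-1}(V) = {L, M} ∉ τ ✗.
  V = {[K=N], [L=M]}: π^{-1}(V) = {K, L, M, N} ∉ τ ✗.
  V = {[O]}: π^{-1}(V) = {O} ∈ τ ✓.
  V = {[K=N], [O]}: π^{-1}(V) = {K, N, O} ∉ τ ✗.
  V = {[L=M], [O]}: π^{-1}(V) = {L, M, O} ∉ τ ✗.
  V = {[K=N], [L=M], [O]}: π^{-1}(V) = {K, L, M, N, O} ∈ τ ✓.
Open sets in the quotient: τ_Q = {{}, {[O]}, {[K=N], [L=M], [O]}} (3 elements).


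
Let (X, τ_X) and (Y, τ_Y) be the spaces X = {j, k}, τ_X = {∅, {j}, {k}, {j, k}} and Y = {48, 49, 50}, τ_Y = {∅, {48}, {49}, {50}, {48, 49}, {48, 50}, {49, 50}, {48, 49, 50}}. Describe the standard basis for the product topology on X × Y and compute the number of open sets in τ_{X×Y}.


Basis B = {∅ × ∅, {j} × {48}, {j} × {49}, {j} × {50}, {k} × {48}, {k} × {49}, {k} × {50}, {j} × {48, 49}, {j} × {48, 50}, {j, k} × {48}, {j} × {49, 50}, {j, k} × {49}, {j, k} × {50}, {k} × {48, 49}, {k} × {48, 50}, {k} × {49, 50}, {j} × {48, 49, 50}, {k} × {48, 49, 50}, {j, k} × {48, 49}, {j, k} × {48, 50}, {j, k} × {49, 50}, {j, k} × {48, 49, 50}}; |τ_{X×Y}| = 64.

Enumerate products U × V with U ∈ τ_X, V ∈ τ_Y (deduplicated):
  ∅ × ∅ = {} (∅)
  {j} × {48} = {(j,48)}
  {j} × {49} = {(j,49)}
  {j} × {50} = {(j,50)}
  {k} × {48} = {(k,48)}
  {k} × {49} = {(k,49)}
  {k} × {50} = {(k,50)}
  {j} × {48, 49} = {(j,48), (j,49)}
  {j} × {48, 50} = {(j,48), (j,50)}
  {j, k} × {48} = {(j,48), (k,48)}
  {j} × {49, 50} = {(j,49), (j,50)}
  {j, k} × {49} = {(j,49), (k,49)}
  {j, k} × {50} = {(j,50), (k,50)}
  {k} × {48, 49} = {(k,48), (k,49)}
  {k} × {48, 50} = {(k,48), (k,50)}
  {k} × {49, 50} = {(k,49), (k,50)}
  {j} × {48, 49, 50} = {(j,48), (j,49), (j,50)}
  {k} × {48, 49, 50} = {(k,48), (k,49), (k,50)}
  {j, k} × {48, 49} = {(j,48), (j,49), (k,48), (k,49)}
  {j, k} × {48, 50} = {(j,48), (j,50), (k,48), (k,50)}
  {j, k} × {49, 50} = {(j,49), (j,50), (k,49), (k,50)}
  {j, k} × {48, 49, 50} = {(j,48), (j,49), (j,50), (k,48), (k,49), (k,50)}
These 22 distinct sets form the basis B.
Close under arbitrary unions to get τ_{X×Y}; counting gives |τ_{X×Y}| = 64.


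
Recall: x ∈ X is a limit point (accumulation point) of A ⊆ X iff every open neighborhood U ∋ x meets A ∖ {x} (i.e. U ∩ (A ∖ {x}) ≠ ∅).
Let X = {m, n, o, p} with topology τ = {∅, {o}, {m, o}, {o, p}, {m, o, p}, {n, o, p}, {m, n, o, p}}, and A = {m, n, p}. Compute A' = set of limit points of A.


A' = {n}

For each x ∈ X, list the open sets U ∈ τ with x ∈ U, then check whether U ∩ (A ∖ {x}) ≠ ∅ for every such U.
  x = m: open {m, o} ∋ x has {m, o} ∩ (A ∖ {m}) = ∅, so x is NOT a limit point.
  x = n: opens ∋ x are {n, o, p}, {m, n, o, p}; each meets A ∖ {n}, so x IS a limit point.
  x = o: open {o} ∋ x has {o} ∩ (A ∖ {o}) = ∅, so x is NOT a limit point.
  x = p: open {o, p} ∋ x has {o, p} ∩ (A ∖ {p}) = ∅, so x is NOT a limit point.
Collecting: A' = {n}.


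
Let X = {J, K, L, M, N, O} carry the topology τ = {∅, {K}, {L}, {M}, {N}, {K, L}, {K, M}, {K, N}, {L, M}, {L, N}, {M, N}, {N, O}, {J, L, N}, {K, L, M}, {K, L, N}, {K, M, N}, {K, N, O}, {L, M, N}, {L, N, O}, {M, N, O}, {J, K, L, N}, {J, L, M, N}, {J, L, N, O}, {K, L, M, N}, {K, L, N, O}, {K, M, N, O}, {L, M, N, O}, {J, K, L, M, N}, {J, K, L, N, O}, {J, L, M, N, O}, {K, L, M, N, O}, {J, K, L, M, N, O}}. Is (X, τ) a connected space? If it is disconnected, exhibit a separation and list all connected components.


(X, τ) is disconnected; components = [{K}, {M}, {J, L, N, O}].

Find clopen sets (U ∈ τ with X ∖ U ∈ τ):
  U = ∅, X ∖ U = {J, K, L, M, N, O} — both open, so U is clopen.
  U = {K}, X ∖ U = {J, L, M, N, O} — both open, so U is clopen.
  U = {M}, X ∖ U = {J, K, L, N, O} — both open, so U is clopen.
  U = {K, M}, X ∖ U = {J, L, N, O} — both open, so U is clopen.
  U = {J, L, N, O}, X ∖ U = {K, M} — both open, so U is clopen.
  U = {J, K, L, N, O}, X ∖ U = {M} — both open, so U is clopen.
  U = {J, L, M, N, O}, X ∖ U = {K} — both open, so U is clopen.
  U = {J, K, L, M, N, O}, X ∖ U = ∅ — both open, so U is clopen.
Nontrivial clopen(s) exist: e.g. {M}. So (X, τ) is disconnected.
Compute connected components by grouping points that agree on all clopens:
  component: {K}
  component: {M}
  component: {J, L, N, O}


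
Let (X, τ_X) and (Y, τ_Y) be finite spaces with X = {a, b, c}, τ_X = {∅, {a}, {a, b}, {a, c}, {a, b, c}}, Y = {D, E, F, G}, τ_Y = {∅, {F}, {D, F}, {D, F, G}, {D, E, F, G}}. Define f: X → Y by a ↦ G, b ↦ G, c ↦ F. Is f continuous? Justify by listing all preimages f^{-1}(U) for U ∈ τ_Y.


f is NOT continuous.

Compute f^{-1}(U) for each U ∈ τ_Y:
  U = ∅: f^{-1}(U) = ∅ ∈ τ_X ✓.
  U = {F}: f^{-1}(U) = {c} ∉ τ_X ✗.
  U = {D, F}: f^{-1}(U) = {c} ∉ τ_X ✗.
  U = {D, F, G}: f^{-1}(U) = {a, b, c} ∈ τ_X ✓.
  U = {D, E, F, G}: f^{-1}(U) = {a, b, c} ∈ τ_X ✓.
Found U = {F} with f^{-1}(U) = {c} not in τ_X. Therefore f is NOT continuous.


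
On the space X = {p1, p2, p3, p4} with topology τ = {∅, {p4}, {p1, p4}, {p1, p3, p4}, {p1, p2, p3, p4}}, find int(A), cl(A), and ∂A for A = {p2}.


int(A) = ∅, cl(A) = {p2}, ∂A = {p2}.

Closed sets in (X, τ) are complements of opens:
  closed(X, τ) = {∅, {p2}, {p2, p3}, {p1, p2, p3}, {p1, p2, p3, p4}}.
int(A) = ⋃ {U ∈ τ : U ⊆ A}. Opens contained in A: ∅.
Taking the union of these: int(A) = ∅.
cl(A) = ⋂ {C closed : A ⊆ C}. Closed sets containing A: {p2}, {p2, p3}, {p1, p2, p3}, {p1, p2, p3, p4}.
Intersecting these: cl(A) = {p2}.
∂A = cl(A) ∖ int(A) = {p2} ∖ ∅ = {p2}.


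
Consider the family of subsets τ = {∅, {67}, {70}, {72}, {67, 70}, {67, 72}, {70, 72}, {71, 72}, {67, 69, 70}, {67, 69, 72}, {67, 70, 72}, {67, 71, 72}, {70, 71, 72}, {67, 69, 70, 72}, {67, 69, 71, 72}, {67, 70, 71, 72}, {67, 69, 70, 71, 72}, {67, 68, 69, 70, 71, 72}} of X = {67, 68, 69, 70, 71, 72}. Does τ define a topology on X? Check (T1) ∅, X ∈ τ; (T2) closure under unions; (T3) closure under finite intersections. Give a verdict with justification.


τ is NOT a topology on X.

Axiom (T1): ∅ ∈ τ? Yes; X ∈ τ? Yes.
Axiom (T2/T3): check pairwise unions and intersections of members of τ.
Counterexample for (T3): {67, 69, 70} ∩ {67, 69, 72} = {67, 69} ∉ τ. Therefore τ is NOT a topology.


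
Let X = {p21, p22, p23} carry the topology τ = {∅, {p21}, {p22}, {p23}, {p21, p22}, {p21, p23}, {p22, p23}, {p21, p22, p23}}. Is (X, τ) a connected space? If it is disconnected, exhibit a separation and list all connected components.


(X, τ) is disconnected; components = [{p21}, {p22}, {p23}].

Find clopen sets (U ∈ τ with X ∖ U ∈ τ):
  U = ∅, X ∖ U = {p21, p22, p23} — both open, so U is clopen.
  U = {p21}, X ∖ U = {p22, p23} — both open, so U is clopen.
  U = {p22}, X ∖ U = {p21, p23} — both open, so U is clopen.
  U = {p23}, X ∖ U = {p21, p22} — both open, so U is clopen.
  U = {p21, p22}, X ∖ U = {p23} — both open, so U is clopen.
  U = {p21, p23}, X ∖ U = {p22} — both open, so U is clopen.
  U = {p22, p23}, X ∖ U = {p21} — both open, so U is clopen.
  U = {p21, p22, p23}, X ∖ U = ∅ — both open, so U is clopen.
Nontrivial clopen(s) exist: e.g. {p22}. So (X, τ) is disconnected.
Compute connected components by grouping points that agree on all clopens:
  component: {p21}
  component: {p22}
  component: {p23}


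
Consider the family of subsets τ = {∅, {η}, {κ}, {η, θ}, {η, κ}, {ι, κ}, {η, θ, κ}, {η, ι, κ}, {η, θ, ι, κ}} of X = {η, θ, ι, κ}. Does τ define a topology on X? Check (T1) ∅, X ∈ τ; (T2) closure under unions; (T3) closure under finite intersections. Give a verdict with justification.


τ IS a topology on X.

Axiom (T1): ∅ ∈ τ? Yes; X ∈ τ? Yes.
Axiom (T2/T3): check pairwise unions and intersections of members of τ.
All pairwise intersections and unions checked — each lies in τ. Therefore τ satisfies (T1), (T2), (T3): it IS a topology on X.


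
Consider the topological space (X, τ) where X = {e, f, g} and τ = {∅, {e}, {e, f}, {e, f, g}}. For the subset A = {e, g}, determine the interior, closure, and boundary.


int(A) = {e}, cl(A) = {e, f, g}, ∂A = {f, g}.

Closed sets in (X, τ) are complements of opens:
  closed(X, τ) = {∅, {g}, {f, g}, {e, f, g}}.
int(A) = ⋃ {U ∈ τ : U ⊆ A}. Opens contained in A: ∅, {e}.
Taking the union of these: int(A) = {e}.
cl(A) = ⋂ {C closed : A ⊆ C}. Closed sets containing A: {e, f, g}.
Intersecting these: cl(A) = {e, f, g}.
∂A = cl(A) ∖ int(A) = {e, f, g} ∖ {e} = {f, g}.


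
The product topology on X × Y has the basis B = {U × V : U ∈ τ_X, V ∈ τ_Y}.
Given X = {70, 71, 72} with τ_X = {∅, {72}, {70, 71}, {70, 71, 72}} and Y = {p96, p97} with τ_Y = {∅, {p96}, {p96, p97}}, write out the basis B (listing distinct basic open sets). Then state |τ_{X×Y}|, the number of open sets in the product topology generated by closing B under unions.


Basis B = {∅ × ∅, {72} × {p96}, {70, 71} × {p96}, {72} × {p96, p97}, {70, 71, 72} × {p96}, {70, 71} × {p96, p97}, {70, 71, 72} × {p96, p97}}; |τ_{X×Y}| = 9.

Enumerate products U × V with U ∈ τ_X, V ∈ τ_Y (deduplicated):
  ∅ × ∅ = {} (∅)
  {72} × {p96} = {(72,p96)}
  {70, 71} × {p96} = {(70,p96), (71,p96)}
  {72} × {p96, p97} = {(72,p96), (72,p97)}
  {70, 71, 72} × {p96} = {(70,p96), (71,p96), (72,p96)}
  {70, 71} × {p96, p97} = {(70,p96), (70,p97), (71,p96), (71,p97)}
  {70, 71, 72} × {p96, p97} = {(70,p96), (70,p97), (71,p96), (71,p97), (72,p96), (72,p97)}
These 7 distinct sets form the basis B.
Close under arbitrary unions to get τ_{X×Y}; counting gives |τ_{X×Y}| = 9.


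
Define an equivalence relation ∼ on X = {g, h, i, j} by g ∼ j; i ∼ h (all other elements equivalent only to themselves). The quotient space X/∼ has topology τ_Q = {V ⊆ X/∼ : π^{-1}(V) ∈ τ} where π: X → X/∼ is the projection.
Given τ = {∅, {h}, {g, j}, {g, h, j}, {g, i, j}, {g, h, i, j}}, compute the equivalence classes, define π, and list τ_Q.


X/∼ = {[g=j], [h=i]}; |τ_Q| = 3.

Equivalence classes: [g=j], [h=i].
Quotient map π: X → X/∼ sends g ↦ [g=j], h ↦ [h=i], i ↦ [h=i], j ↦ [g=j].
For each subset V ⊆ X/∼, compute π^{-1}(V) ⊆ X and check whether π^{-1}(V) ∈ τ. V is open in τ_Q iff π^{-1}(V) ∈ τ.
  V = {}: π^{-1}(V) = ∅ ∈ τ ✓.
  V = {[g=j]}: π^{-1}(V) = {g, j} ∈ τ ✓.
  V = {[h=i]}: π^{-1}(V) = {h, i} ∉ τ ✗.
  V = {[g=j], [h=i]}: π^{-1}(V) = {g, h, i, j} ∈ τ ✓.
Open sets in the quotient: τ_Q = {{}, {[g=j]}, {[g=j], [h=i]}} (3 elements).


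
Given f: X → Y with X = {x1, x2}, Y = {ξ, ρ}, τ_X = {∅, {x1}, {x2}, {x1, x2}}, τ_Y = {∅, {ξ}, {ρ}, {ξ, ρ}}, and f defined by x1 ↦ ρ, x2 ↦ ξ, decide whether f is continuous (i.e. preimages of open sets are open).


f IS continuous.

Compute f^{-1}(U) for each U ∈ τ_Y:
  U = ∅: f^{-1}(U) = ∅ ∈ τ_X ✓.
  U = {ξ}: f^{-1}(U) = {x2} ∈ τ_X ✓.
  U = {ρ}: f^{-1}(U) = {x1} ∈ τ_X ✓.
  U = {ξ, ρ}: f^{-1}(U) = {x1, x2} ∈ τ_X ✓.
Every preimage lies in τ_X, so f IS continuous.


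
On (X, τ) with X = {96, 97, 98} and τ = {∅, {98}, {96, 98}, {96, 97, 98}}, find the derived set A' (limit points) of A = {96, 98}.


A' = {96, 97}

For each x ∈ X, list the open sets U ∈ τ with x ∈ U, then check whether U ∩ (A ∖ {x}) ≠ ∅ for every such U.
  x = 96: opens ∋ x are {96, 98}, {96, 97, 98}; each meets A ∖ {96}, so x IS a limit point.
  x = 97: opens ∋ x are {96, 97, 98}; each meets A ∖ {97}, so x IS a limit point.
  x = 98: open {98} ∋ x has {98} ∩ (A ∖ {98}) = ∅, so x is NOT a limit point.
Collecting: A' = {96, 97}.


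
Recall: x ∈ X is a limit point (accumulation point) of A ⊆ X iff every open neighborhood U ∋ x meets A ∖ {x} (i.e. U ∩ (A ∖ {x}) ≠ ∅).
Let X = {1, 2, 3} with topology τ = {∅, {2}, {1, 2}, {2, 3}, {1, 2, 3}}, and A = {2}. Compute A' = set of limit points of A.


A' = {1, 3}

For each x ∈ X, list the open sets U ∈ τ with x ∈ U, then check whether U ∩ (A ∖ {x}) ≠ ∅ for every such U.
  x = 1: opens ∋ x are {1, 2}, {1, 2, 3}; each meets A ∖ {1}, so x IS a limit point.
  x = 2: open {2} ∋ x has {2} ∩ (A ∖ {2}) = ∅, so x is NOT a limit point.
  x = 3: opens ∋ x are {2, 3}, {1, 2, 3}; each meets A ∖ {3}, so x IS a limit point.
Collecting: A' = {1, 3}.


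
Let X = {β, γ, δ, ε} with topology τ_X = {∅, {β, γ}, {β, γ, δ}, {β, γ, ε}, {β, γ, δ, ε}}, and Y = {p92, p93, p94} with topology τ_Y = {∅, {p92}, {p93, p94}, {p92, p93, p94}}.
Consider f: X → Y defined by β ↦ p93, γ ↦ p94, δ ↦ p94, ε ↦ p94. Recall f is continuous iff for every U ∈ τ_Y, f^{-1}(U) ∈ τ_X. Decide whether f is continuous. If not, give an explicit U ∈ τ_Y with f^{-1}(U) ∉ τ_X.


f IS continuous.

Compute f^{-1}(U) for each U ∈ τ_Y:
  U = ∅: f^{-1}(U) = ∅ ∈ τ_X ✓.
  U = {p92}: f^{-1}(U) = ∅ ∈ τ_X ✓.
  U = {p93, p94}: f^{-1}(U) = {β, γ, δ, ε} ∈ τ_X ✓.
  U = {p92, p93, p94}: f^{-1}(U) = {β, γ, δ, ε} ∈ τ_X ✓.
Every preimage lies in τ_X, so f IS continuous.


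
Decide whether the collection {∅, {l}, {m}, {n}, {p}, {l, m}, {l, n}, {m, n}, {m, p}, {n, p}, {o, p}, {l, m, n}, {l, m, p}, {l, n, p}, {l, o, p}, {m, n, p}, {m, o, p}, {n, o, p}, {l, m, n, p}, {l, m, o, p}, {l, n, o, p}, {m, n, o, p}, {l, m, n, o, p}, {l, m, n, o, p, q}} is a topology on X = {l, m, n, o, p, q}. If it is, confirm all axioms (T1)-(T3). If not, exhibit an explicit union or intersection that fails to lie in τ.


τ is NOT a topology on X.

Axiom (T1): ∅ ∈ τ? Yes; X ∈ τ? Yes.
Axiom (T2/T3): check pairwise unions and intersections of members of τ.
Counterexample for (T2): {l} ∪ {p} = {l, p} ∉ τ. Therefore τ is NOT a topology.
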